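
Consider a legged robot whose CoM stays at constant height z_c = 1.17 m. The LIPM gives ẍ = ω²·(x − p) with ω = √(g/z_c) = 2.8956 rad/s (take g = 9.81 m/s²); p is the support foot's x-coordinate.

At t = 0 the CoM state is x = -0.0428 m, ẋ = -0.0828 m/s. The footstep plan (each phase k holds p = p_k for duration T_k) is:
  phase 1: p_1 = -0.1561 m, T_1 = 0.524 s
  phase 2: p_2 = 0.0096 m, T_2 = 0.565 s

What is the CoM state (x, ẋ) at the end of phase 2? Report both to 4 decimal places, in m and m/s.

phase 1: p=-0.1561, T=0.524, ωT=1.517294, cosh=2.389588, sinh=2.170283; start (x,ẋ)=(-0.042800, -0.082800) → end (x,ẋ)=(0.052581, 0.514150)
phase 2: p=0.0096, T=0.565, ωT=1.636014, cosh=2.664708, sinh=2.469954; start (x,ẋ)=(0.052581, 0.514150) → end (x,ẋ)=(0.562703, 1.677459)

x = 0.5627, ẋ = 1.6775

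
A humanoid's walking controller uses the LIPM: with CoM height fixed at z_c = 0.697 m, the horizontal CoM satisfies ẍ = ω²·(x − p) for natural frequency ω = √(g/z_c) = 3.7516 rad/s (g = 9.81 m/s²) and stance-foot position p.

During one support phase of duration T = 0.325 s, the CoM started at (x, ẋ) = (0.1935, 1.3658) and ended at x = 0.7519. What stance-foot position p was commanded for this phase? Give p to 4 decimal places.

ωT = 3.7516·0.325 = 1.219270; cosh(ωT) = 1.840081, sinh(ωT) = 1.544635
x(T) = p + (x₀−p)·cosh(ωT) + (ẋ₀/ω)·sinh(ωT) ⇒ p·(1 − cosh) = x(T) − x₀·cosh − (ẋ₀/ω)·sinh
numerator   = 0.7519 − (0.1935)·1.840081 − (1.3658/3.7516)·1.544635 = -0.166492
denominator = 1 − 1.840081 = -0.840081
p = -0.166492 / -0.840081 = 0.1982

p = 0.1982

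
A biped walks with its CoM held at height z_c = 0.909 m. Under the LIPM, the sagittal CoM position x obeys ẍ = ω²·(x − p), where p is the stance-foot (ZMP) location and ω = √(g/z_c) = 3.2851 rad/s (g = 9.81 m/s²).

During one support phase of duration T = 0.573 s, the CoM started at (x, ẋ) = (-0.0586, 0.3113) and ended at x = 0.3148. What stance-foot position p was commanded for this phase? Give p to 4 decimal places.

p = -0.0880

ωT = 3.2851·0.573 = 1.882362; cosh(ωT) = 3.360617, sinh(ωT) = 3.208387
x(T) = p + (x₀−p)·cosh(ωT) + (ẋ₀/ω)·sinh(ωT) ⇒ p·(1 − cosh) = x(T) − x₀·cosh − (ẋ₀/ω)·sinh
numerator   = 0.3148 − (-0.0586)·3.360617 − (0.3113/3.2851)·3.208387 = 0.207702
denominator = 1 − 3.360617 = -2.360617
p = 0.207702 / -2.360617 = -0.0880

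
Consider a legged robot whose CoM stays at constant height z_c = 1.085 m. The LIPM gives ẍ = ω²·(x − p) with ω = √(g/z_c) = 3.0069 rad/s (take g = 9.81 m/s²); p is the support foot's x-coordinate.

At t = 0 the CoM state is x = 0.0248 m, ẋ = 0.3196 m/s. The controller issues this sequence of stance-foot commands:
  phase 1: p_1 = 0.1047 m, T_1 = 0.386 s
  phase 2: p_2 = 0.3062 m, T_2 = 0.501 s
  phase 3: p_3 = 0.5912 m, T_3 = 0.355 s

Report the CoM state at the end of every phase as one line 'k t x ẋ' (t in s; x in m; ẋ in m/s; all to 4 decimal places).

phase 1: p=0.1047, T=0.386, ωT=1.160663, cosh=1.752664, sinh=1.439386; start (x,ẋ)=(0.024800, 0.319600) → end (x,ẋ)=(0.117653, 0.214337)
phase 2: p=0.3062, T=0.501, ωT=1.506457, cosh=2.366207, sinh=2.144513; start (x,ẋ)=(0.117653, 0.214337) → end (x,ẋ)=(0.012923, -0.708650)
phase 3: p=0.5912, T=0.355, ωT=1.067449, cosh=1.625919, sinh=1.282034; start (x,ẋ)=(0.012923, -0.708650) → end (x,ẋ)=(-0.651174, -3.381435)

1 0.3860 0.1177 0.2143
2 0.8870 0.0129 -0.7086
3 1.2420 -0.6512 -3.3814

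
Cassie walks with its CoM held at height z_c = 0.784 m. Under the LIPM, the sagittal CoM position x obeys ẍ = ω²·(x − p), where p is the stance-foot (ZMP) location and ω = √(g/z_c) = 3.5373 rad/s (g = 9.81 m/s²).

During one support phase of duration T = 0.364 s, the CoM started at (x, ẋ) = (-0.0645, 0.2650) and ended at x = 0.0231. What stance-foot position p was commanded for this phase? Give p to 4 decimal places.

p = -0.0247

ωT = 3.5373·0.364 = 1.287577; cosh(ωT) = 1.949967, sinh(ωT) = 1.674029
x(T) = p + (x₀−p)·cosh(ωT) + (ẋ₀/ω)·sinh(ωT) ⇒ p·(1 − cosh) = x(T) − x₀·cosh − (ẋ₀/ω)·sinh
numerator   = 0.0231 − (-0.0645)·1.949967 − (0.2650/3.5373)·1.674029 = 0.023462
denominator = 1 − 1.949967 = -0.949967
p = 0.023462 / -0.949967 = -0.0247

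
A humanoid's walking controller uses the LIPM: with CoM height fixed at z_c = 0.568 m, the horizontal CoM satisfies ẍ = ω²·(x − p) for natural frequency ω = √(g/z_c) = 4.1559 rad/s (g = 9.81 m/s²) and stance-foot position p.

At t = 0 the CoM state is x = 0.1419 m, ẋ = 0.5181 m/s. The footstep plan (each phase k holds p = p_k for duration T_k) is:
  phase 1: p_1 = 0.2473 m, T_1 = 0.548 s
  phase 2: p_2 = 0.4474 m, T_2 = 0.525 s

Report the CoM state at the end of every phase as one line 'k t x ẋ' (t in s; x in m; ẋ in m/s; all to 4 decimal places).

phase 1: p=0.2473, T=0.548, ωT=2.277433, cosh=4.927082, sinh=4.824535; start (x,ẋ)=(0.141900, 0.518100) → end (x,ẋ)=(0.329442, 0.439421)
phase 2: p=0.4474, T=0.525, ωT=2.181847, cosh=4.487749, sinh=4.374916; start (x,ẋ)=(0.329442, 0.439421) → end (x,ẋ)=(0.380611, -0.172672)

1 0.5480 0.3294 0.4394
2 1.0730 0.3806 -0.1727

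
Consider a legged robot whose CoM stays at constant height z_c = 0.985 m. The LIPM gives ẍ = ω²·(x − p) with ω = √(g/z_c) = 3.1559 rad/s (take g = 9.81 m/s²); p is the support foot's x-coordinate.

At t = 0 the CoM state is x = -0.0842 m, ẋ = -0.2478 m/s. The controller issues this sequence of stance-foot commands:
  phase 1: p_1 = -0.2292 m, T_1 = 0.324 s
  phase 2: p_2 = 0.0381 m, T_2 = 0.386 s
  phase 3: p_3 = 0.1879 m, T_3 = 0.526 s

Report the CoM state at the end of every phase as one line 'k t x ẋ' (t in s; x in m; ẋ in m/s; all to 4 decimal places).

1 0.3240 -0.0966 0.1648
2 0.7100 -0.1290 -0.3528
3 1.2360 -0.9588 -3.4958

phase 1: p=-0.2292, T=0.324, ωT=1.022512, cosh=1.569930, sinh=1.210239; start (x,ẋ)=(-0.084200, -0.247800) → end (x,ẋ)=(-0.096588, 0.164784)
phase 2: p=0.0381, T=0.386, ωT=1.218177, cosh=1.838394, sinh=1.542626; start (x,ẋ)=(-0.096588, 0.164784) → end (x,ẋ)=(-0.128962, -0.352773)
phase 3: p=0.1879, T=0.526, ωT=1.660003, cosh=2.724734, sinh=2.534595; start (x,ẋ)=(-0.128962, -0.352773) → end (x,ẋ)=(-0.958786, -3.495767)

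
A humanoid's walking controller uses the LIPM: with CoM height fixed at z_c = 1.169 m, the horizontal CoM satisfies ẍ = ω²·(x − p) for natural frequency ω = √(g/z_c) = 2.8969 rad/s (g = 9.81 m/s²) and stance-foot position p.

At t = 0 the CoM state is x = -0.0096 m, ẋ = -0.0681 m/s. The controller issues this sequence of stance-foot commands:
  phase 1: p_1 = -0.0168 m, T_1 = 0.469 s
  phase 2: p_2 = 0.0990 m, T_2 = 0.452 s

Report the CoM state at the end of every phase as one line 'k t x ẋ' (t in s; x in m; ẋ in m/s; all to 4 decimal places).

1 0.4690 -0.0446 -0.1033
2 0.9210 -0.2475 -0.9195

phase 1: p=-0.0168, T=0.469, ωT=1.358646, cosh=2.073965, sinh=1.816957; start (x,ẋ)=(-0.009600, -0.068100) → end (x,ẋ)=(-0.044580, -0.103340)
phase 2: p=0.0990, T=0.452, ωT=1.309399, cosh=1.986964, sinh=1.716982; start (x,ẋ)=(-0.044580, -0.103340) → end (x,ẋ)=(-0.247538, -0.919489)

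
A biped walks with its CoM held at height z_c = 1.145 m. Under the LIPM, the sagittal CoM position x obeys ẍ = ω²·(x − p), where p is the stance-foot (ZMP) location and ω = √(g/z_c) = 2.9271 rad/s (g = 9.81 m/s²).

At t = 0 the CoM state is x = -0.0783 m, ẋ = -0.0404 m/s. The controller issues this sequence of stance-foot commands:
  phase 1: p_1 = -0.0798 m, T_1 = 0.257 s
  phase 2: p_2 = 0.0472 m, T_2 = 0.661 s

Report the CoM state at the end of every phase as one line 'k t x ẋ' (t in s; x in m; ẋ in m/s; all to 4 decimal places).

1 0.2570 -0.0892 -0.0488
2 0.9180 -0.4914 -1.5259

phase 1: p=-0.0798, T=0.257, ωT=0.752265, cosh=1.296549, sinh=0.825251; start (x,ẋ)=(-0.078300, -0.040400) → end (x,ẋ)=(-0.089245, -0.048757)
phase 2: p=0.0472, T=0.661, ωT=1.934813, cosh=3.533601, sinh=3.389149; start (x,ẋ)=(-0.089245, -0.048757) → end (x,ẋ)=(-0.491397, -1.525878)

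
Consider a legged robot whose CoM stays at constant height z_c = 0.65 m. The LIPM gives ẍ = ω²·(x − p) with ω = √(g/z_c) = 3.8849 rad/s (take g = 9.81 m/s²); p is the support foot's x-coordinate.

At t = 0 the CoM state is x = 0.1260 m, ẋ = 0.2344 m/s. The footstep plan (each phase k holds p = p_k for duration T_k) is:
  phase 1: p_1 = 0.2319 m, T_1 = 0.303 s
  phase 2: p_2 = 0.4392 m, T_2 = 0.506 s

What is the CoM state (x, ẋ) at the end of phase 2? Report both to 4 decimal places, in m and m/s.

x = -0.8469, ẋ = -4.8556

phase 1: p=0.2319, T=0.303, ωT=1.177125, cosh=1.776597, sinh=1.468433; start (x,ẋ)=(0.126000, 0.234400) → end (x,ẋ)=(0.132358, -0.187695)
phase 2: p=0.4392, T=0.506, ωT=1.965759, cosh=3.640191, sinh=3.500142; start (x,ẋ)=(0.132358, -0.187695) → end (x,ẋ)=(-0.846869, -4.855592)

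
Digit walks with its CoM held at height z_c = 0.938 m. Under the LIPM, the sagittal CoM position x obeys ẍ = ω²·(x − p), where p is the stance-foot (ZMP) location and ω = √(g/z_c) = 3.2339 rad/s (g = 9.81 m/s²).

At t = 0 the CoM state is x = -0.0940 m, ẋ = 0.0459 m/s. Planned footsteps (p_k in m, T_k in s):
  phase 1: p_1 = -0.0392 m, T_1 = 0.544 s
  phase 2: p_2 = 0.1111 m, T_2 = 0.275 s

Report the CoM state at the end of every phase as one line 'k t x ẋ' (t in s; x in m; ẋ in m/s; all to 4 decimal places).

1 0.5440 -0.1631 -0.3621
2 0.8190 -0.3921 -1.4116

phase 1: p=-0.0392, T=0.544, ωT=1.759242, cosh=2.990103, sinh=2.817928; start (x,ẋ)=(-0.094000, 0.045900) → end (x,ẋ)=(-0.163062, -0.362141)
phase 2: p=0.1111, T=0.275, ωT=0.889323, cosh=1.422207, sinh=1.011273; start (x,ẋ)=(-0.163062, -0.362141) → end (x,ẋ)=(-0.392060, -1.411646)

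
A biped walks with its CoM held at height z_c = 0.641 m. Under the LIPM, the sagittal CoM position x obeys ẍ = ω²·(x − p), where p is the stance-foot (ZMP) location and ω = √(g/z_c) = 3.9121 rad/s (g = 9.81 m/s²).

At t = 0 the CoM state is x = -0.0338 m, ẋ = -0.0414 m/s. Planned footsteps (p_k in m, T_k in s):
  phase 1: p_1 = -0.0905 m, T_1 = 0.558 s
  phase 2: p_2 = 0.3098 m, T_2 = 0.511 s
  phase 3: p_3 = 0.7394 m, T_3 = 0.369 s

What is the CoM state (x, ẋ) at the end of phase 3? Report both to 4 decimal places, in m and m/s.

x = -0.0887, ẋ = -2.7936

phase 1: p=-0.0905, T=0.558, ωT=2.182952, cosh=4.492583, sinh=4.379875; start (x,ẋ)=(-0.033800, -0.041400) → end (x,ẋ)=(0.117879, 0.785534)
phase 2: p=0.3098, T=0.511, ωT=1.999083, cosh=3.758872, sinh=3.623412; start (x,ẋ)=(0.117879, 0.785534) → end (x,ẋ)=(0.315961, 0.232214)
phase 3: p=0.7394, T=0.369, ωT=1.443565, cosh=2.235927, sinh=1.999842; start (x,ẋ)=(0.315961, 0.232214) → end (x,ẋ)=(-0.088673, -2.793600)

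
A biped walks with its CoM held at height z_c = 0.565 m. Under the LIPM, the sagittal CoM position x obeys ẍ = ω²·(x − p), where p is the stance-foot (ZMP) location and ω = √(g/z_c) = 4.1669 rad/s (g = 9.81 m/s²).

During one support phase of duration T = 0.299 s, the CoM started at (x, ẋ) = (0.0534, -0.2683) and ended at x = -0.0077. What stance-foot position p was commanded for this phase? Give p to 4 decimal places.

ωT = 4.1669·0.299 = 1.245903; cosh(ωT) = 1.881877, sinh(ωT) = 1.594196
x(T) = p + (x₀−p)·cosh(ωT) + (ẋ₀/ω)·sinh(ωT) ⇒ p·(1 − cosh) = x(T) − x₀·cosh − (ẋ₀/ω)·sinh
numerator   = -0.0077 − (0.0534)·1.881877 − (-0.2683/4.1669)·1.594196 = -0.005545
denominator = 1 − 1.881877 = -0.881877
p = -0.005545 / -0.881877 = 0.0063

p = 0.0063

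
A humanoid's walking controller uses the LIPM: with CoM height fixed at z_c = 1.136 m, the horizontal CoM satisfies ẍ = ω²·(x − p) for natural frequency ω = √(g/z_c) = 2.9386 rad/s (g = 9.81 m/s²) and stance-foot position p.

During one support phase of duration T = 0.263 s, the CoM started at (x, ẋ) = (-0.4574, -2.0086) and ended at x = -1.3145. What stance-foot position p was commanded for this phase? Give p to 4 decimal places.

p = 0.4178

ωT = 2.9386·0.263 = 0.772852; cosh(ωT) = 1.313814, sinh(ωT) = 0.852120
x(T) = p + (x₀−p)·cosh(ωT) + (ẋ₀/ω)·sinh(ωT) ⇒ p·(1 − cosh) = x(T) − x₀·cosh − (ẋ₀/ω)·sinh
numerator   = -1.3145 − (-0.4574)·1.313814 − (-2.0086/2.9386)·0.852120 = -0.131118
denominator = 1 − 1.313814 = -0.313814
p = -0.131118 / -0.313814 = 0.4178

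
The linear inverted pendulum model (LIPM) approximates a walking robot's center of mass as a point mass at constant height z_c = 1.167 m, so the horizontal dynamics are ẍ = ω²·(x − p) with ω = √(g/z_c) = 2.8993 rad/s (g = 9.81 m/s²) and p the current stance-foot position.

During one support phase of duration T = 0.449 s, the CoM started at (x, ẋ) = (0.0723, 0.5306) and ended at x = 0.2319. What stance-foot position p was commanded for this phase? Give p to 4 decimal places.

ωT = 2.8993·0.449 = 1.301786; cosh(ωT) = 1.973950, sinh(ωT) = 1.701905
x(T) = p + (x₀−p)·cosh(ωT) + (ẋ₀/ω)·sinh(ωT) ⇒ p·(1 − cosh) = x(T) − x₀·cosh − (ẋ₀/ω)·sinh
numerator   = 0.2319 − (0.0723)·1.973950 − (0.5306/2.8993)·1.701905 = -0.222282
denominator = 1 − 1.973950 = -0.973950
p = -0.222282 / -0.973950 = 0.2282

p = 0.2282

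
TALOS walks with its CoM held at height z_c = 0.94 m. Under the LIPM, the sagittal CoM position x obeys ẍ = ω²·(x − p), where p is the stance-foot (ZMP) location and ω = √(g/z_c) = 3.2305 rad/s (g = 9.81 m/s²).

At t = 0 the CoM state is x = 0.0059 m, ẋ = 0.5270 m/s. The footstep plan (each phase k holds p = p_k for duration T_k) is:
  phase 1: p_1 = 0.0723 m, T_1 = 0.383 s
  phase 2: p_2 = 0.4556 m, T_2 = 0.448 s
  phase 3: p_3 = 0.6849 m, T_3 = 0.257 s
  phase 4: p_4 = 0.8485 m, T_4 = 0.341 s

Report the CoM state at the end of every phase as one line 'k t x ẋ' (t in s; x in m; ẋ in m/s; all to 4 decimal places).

phase 1: p=0.0723, T=0.383, ωT=1.237282, cosh=1.868202, sinh=1.578030; start (x,ẋ)=(0.005900, 0.527000) → end (x,ẋ)=(0.205680, 0.646047)
phase 2: p=0.4556, T=0.448, ωT=1.447264, cosh=2.243340, sinh=2.008127; start (x,ẋ)=(0.205680, 0.646047) → end (x,ẋ)=(0.296536, -0.171995)
phase 3: p=0.6849, T=0.257, ωT=0.830239, cosh=1.364906, sinh=0.928960; start (x,ẋ)=(0.296536, -0.171995) → end (x,ẋ)=(0.105361, -1.400239)
phase 4: p=0.8485, T=0.341, ωT=1.101601, cosh=1.670658, sinh=1.338320; start (x,ẋ)=(0.105361, -1.400239) → end (x,ẋ)=(-0.973117, -5.552239)

1 0.3830 0.2057 0.6460
2 0.8310 0.2965 -0.1720
3 1.0880 0.1054 -1.4002
4 1.4290 -0.9731 -5.5522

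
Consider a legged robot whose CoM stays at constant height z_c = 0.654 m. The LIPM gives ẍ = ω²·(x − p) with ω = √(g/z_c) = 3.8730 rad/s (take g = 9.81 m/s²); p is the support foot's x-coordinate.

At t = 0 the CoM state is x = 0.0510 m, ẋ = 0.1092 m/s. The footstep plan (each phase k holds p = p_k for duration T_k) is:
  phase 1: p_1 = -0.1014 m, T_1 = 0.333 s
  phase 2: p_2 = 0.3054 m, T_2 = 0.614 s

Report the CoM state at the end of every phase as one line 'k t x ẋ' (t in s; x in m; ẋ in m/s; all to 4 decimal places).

1 0.3330 0.2436 1.2039
2 0.9470 1.6311 5.2681

phase 1: p=-0.1014, T=0.333, ωT=1.289709, cosh=1.953540, sinh=1.678189; start (x,ẋ)=(0.051000, 0.109200) → end (x,ẋ)=(0.243636, 1.203870)
phase 2: p=0.3054, T=0.614, ωT=2.378022, cosh=5.438143, sinh=5.345409; start (x,ẋ)=(0.243636, 1.203870) → end (x,ẋ)=(1.631069, 5.268139)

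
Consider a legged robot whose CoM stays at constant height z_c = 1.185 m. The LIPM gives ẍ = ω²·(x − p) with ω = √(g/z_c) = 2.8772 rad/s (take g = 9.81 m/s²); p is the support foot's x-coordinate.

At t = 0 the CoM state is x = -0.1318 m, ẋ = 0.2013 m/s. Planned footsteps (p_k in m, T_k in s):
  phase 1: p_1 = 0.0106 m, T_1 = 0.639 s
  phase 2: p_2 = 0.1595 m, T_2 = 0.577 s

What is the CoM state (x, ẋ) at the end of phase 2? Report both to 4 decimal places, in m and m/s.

phase 1: p=0.0106, T=0.639, ωT=1.838531, cosh=3.223173, sinh=3.064122; start (x,ẋ)=(-0.131800, 0.201300) → end (x,ẋ)=(-0.234002, -0.606587)
phase 2: p=0.1595, T=0.577, ωT=1.660144, cosh=2.725091, sinh=2.534979; start (x,ẋ)=(-0.234002, -0.606587) → end (x,ẋ)=(-1.447267, -4.523067)

x = -1.4473, ẋ = -4.5231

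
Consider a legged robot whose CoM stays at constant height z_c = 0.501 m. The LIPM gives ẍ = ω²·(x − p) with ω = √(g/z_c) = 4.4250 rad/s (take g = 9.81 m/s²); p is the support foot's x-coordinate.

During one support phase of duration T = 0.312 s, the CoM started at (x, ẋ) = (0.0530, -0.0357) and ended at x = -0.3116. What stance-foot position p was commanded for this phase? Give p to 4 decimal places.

ωT = 4.4250·0.312 = 1.380600; cosh(ωT) = 2.114357, sinh(ωT) = 1.862930
x(T) = p + (x₀−p)·cosh(ωT) + (ẋ₀/ω)·sinh(ωT) ⇒ p·(1 − cosh) = x(T) − x₀·cosh − (ẋ₀/ω)·sinh
numerator   = -0.3116 − (0.0530)·2.114357 − (-0.0357/4.4250)·1.862930 = -0.408631
denominator = 1 − 2.114357 = -1.114357
p = -0.408631 / -1.114357 = 0.3667

p = 0.3667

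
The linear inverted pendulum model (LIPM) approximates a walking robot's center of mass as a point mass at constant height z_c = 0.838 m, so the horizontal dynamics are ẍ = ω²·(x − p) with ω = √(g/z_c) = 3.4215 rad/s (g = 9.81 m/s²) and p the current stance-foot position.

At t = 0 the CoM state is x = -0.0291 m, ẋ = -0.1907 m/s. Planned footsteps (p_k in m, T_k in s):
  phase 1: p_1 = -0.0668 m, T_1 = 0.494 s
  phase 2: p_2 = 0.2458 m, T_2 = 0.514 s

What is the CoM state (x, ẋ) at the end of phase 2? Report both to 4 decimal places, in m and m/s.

x = -0.9706, ẋ = -3.9880

phase 1: p=-0.0668, T=0.494, ωT=1.690221, cosh=2.802579, sinh=2.618100; start (x,ẋ)=(-0.029100, -0.190700) → end (x,ẋ)=(-0.107065, -0.196742)
phase 2: p=0.2458, T=0.514, ωT=1.758651, cosh=2.988439, sinh=2.816162; start (x,ẋ)=(-0.107065, -0.196742) → end (x,ẋ)=(-0.970648, -3.987977)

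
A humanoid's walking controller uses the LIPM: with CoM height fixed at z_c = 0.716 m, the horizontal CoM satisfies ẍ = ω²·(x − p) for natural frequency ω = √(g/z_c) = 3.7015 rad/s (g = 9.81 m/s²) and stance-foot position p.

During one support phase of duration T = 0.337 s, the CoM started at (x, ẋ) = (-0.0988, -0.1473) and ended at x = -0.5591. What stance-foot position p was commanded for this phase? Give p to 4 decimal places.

p = 0.3499

ωT = 3.7015·0.337 = 1.247405; cosh(ωT) = 1.884274, sinh(ωT) = 1.597025
x(T) = p + (x₀−p)·cosh(ωT) + (ẋ₀/ω)·sinh(ωT) ⇒ p·(1 − cosh) = x(T) − x₀·cosh − (ẋ₀/ω)·sinh
numerator   = -0.5591 − (-0.0988)·1.884274 − (-0.1473/3.7015)·1.597025 = -0.309381
denominator = 1 − 1.884274 = -0.884274
p = -0.309381 / -0.884274 = 0.3499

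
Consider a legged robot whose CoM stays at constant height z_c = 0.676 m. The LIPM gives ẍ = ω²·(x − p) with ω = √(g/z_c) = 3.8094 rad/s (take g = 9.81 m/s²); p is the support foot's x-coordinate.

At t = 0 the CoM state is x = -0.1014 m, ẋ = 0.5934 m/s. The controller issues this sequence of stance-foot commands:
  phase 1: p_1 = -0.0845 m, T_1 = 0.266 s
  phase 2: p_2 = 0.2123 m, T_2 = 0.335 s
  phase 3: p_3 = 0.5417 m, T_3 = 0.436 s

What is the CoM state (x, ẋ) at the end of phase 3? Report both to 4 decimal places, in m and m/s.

x = 0.4425, ẋ = -0.0669

phase 1: p=-0.0845, T=0.266, ωT=1.013300, cosh=1.558848, sinh=1.195829; start (x,ẋ)=(-0.101400, 0.593400) → end (x,ẋ)=(0.075433, 0.848034)
phase 2: p=0.2123, T=0.335, ωT=1.276149, cosh=1.930963, sinh=1.651853; start (x,ẋ)=(0.075433, 0.848034) → end (x,ẋ)=(0.315744, 0.776277)
phase 3: p=0.5417, T=0.436, ωT=1.660898, cosh=2.727003, sinh=2.537035; start (x,ẋ)=(0.315744, 0.776277) → end (x,ẋ)=(0.442513, -0.066860)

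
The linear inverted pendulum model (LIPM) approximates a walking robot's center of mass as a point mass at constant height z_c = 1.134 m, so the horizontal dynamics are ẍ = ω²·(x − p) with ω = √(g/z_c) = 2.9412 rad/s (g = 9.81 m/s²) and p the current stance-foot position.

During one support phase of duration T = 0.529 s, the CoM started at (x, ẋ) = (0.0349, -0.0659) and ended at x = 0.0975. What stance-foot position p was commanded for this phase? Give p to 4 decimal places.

p = -0.0419

ωT = 2.9412·0.529 = 1.555895; cosh(ωT) = 2.475163, sinh(ωT) = 2.264162
x(T) = p + (x₀−p)·cosh(ωT) + (ẋ₀/ω)·sinh(ωT) ⇒ p·(1 − cosh) = x(T) − x₀·cosh − (ẋ₀/ω)·sinh
numerator   = 0.0975 − (0.0349)·2.475163 − (-0.0659/2.9412)·2.264162 = 0.061847
denominator = 1 − 2.475163 = -1.475163
p = 0.061847 / -1.475163 = -0.0419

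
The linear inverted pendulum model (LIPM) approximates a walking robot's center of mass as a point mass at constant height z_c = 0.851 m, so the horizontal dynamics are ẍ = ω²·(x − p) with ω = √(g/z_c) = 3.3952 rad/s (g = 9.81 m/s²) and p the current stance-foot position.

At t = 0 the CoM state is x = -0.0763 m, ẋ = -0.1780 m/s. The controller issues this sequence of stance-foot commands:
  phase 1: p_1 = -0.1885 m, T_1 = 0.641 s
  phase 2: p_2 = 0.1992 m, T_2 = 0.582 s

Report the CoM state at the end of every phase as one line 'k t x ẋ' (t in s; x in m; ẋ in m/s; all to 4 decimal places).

phase 1: p=-0.1885, T=0.641, ωT=2.176323, cosh=4.463649, sinh=4.350191; start (x,ẋ)=(-0.076300, -0.178000) → end (x,ẋ)=(0.084254, 0.862639)
phase 2: p=0.1992, T=0.582, ωT=1.976006, cosh=3.676249, sinh=3.537627; start (x,ẋ)=(0.084254, 0.862639) → end (x,ẋ)=(0.675456, 1.790665)

1 0.6410 0.0843 0.8626
2 1.2230 0.6755 1.7907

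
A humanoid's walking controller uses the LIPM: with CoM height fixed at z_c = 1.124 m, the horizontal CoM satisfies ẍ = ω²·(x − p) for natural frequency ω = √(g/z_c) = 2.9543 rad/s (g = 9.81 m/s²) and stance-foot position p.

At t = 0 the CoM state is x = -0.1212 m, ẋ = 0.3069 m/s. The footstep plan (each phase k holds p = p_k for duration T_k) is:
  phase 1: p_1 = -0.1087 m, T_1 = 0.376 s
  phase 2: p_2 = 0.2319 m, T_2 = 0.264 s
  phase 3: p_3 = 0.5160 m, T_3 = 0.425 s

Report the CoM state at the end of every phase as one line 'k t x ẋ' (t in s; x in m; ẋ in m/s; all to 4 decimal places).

phase 1: p=-0.1087, T=0.376, ωT=1.110817, cosh=1.683064, sinh=1.353774; start (x,ẋ)=(-0.121200, 0.306900) → end (x,ẋ)=(0.010895, 0.466539)
phase 2: p=0.2319, T=0.264, ωT=0.779935, cosh=1.319883, sinh=0.861448; start (x,ẋ)=(0.010895, 0.466539) → end (x,ẋ)=(0.076238, 0.053325)
phase 3: p=0.5160, T=0.425, ωT=1.255578, cosh=1.897388, sinh=1.612477; start (x,ẋ)=(0.076238, 0.053325) → end (x,ẋ)=(-0.289294, -1.993733)

1 0.3760 0.0109 0.4665
2 0.6400 0.0762 0.0533
3 1.0650 -0.2893 -1.9937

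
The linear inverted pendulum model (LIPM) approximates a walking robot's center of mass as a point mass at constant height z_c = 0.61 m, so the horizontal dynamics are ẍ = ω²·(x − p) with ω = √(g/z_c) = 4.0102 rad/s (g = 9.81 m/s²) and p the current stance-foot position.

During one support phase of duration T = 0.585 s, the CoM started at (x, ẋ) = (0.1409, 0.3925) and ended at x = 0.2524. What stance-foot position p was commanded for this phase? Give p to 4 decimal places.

p = 0.2334

ωT = 4.0102·0.585 = 2.345967; cosh(ωT) = 5.269561, sinh(ωT) = 5.173806
x(T) = p + (x₀−p)·cosh(ωT) + (ẋ₀/ω)·sinh(ωT) ⇒ p·(1 − cosh) = x(T) − x₀·cosh − (ẋ₀/ω)·sinh
numerator   = 0.2524 − (0.1409)·5.269561 − (0.3925/4.0102)·5.173806 = -0.996470
denominator = 1 − 5.269561 = -4.269561
p = -0.996470 / -4.269561 = 0.2334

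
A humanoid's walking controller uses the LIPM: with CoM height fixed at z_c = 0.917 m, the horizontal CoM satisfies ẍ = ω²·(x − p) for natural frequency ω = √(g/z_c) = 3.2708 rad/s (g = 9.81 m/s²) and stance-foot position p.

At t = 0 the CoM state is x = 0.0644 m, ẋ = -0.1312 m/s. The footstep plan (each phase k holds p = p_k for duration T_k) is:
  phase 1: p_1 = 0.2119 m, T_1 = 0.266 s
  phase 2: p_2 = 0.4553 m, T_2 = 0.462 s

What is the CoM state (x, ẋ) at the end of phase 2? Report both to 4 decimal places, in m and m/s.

x = -1.1428, ẋ = -5.0188

phase 1: p=0.2119, T=0.266, ωT=0.870033, cosh=1.402963, sinh=0.984026; start (x,ẋ)=(0.064400, -0.131200) → end (x,ẋ)=(-0.034509, -0.658805)
phase 2: p=0.4553, T=0.462, ωT=1.511110, cosh=2.376211, sinh=2.155546; start (x,ẋ)=(-0.034509, -0.658805) → end (x,ẋ)=(-1.142759, -5.018788)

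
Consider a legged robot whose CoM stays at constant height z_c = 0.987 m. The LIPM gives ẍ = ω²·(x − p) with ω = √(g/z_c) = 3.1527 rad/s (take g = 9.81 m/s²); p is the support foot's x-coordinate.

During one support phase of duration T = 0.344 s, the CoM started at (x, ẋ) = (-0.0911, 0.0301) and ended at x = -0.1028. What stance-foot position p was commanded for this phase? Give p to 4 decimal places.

ωT = 3.1527·0.344 = 1.084529; cosh(ωT) = 1.648053, sinh(ωT) = 1.309992
x(T) = p + (x₀−p)·cosh(ωT) + (ẋ₀/ω)·sinh(ωT) ⇒ p·(1 − cosh) = x(T) − x₀·cosh − (ẋ₀/ω)·sinh
numerator   = -0.1028 − (-0.0911)·1.648053 − (0.0301/3.1527)·1.309992 = 0.034831
denominator = 1 − 1.648053 = -0.648053
p = 0.034831 / -0.648053 = -0.0537

p = -0.0537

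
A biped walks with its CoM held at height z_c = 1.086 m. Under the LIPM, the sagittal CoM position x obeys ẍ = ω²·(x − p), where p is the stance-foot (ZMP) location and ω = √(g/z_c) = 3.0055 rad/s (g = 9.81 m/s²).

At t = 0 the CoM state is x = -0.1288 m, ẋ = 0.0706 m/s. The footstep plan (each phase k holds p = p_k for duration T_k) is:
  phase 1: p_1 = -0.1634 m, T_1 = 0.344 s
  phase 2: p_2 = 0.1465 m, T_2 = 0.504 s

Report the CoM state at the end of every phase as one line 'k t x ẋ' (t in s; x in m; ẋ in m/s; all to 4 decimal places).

1 0.3440 -0.0797 0.2395
2 0.8480 -0.2204 -0.9006

phase 1: p=-0.1634, T=0.344, ωT=1.033892, cosh=1.583805, sinh=1.228184; start (x,ẋ)=(-0.128800, 0.070600) → end (x,ẋ)=(-0.079750, 0.239536)
phase 2: p=0.1465, T=0.504, ωT=1.514772, cosh=2.384121, sinh=2.164263; start (x,ẋ)=(-0.079750, 0.239536) → end (x,ẋ)=(-0.220417, -0.900604)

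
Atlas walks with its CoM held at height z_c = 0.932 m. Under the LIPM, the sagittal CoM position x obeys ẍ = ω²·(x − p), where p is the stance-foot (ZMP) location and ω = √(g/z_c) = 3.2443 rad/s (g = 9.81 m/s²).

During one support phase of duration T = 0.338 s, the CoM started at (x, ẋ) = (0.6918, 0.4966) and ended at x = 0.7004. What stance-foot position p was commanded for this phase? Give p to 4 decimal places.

ωT = 3.2443·0.338 = 1.096573; cosh(ωT) = 1.663952, sinh(ωT) = 1.329938
x(T) = p + (x₀−p)·cosh(ωT) + (ẋ₀/ω)·sinh(ωT) ⇒ p·(1 − cosh) = x(T) − x₀·cosh − (ẋ₀/ω)·sinh
numerator   = 0.7004 − (0.6918)·1.663952 − (0.4966/3.2443)·1.329938 = -0.654293
denominator = 1 − 1.663952 = -0.663952
p = -0.654293 / -0.663952 = 0.9855

p = 0.9855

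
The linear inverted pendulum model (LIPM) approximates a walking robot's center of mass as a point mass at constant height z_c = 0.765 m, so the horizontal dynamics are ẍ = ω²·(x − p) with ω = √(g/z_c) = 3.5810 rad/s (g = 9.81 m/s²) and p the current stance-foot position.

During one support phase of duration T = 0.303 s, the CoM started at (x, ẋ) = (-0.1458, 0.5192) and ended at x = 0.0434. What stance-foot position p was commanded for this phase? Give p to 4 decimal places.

ωT = 3.5810·0.303 = 1.085043; cosh(ωT) = 1.648727, sinh(ωT) = 1.310840
x(T) = p + (x₀−p)·cosh(ωT) + (ẋ₀/ω)·sinh(ωT) ⇒ p·(1 − cosh) = x(T) − x₀·cosh − (ẋ₀/ω)·sinh
numerator   = 0.0434 − (-0.1458)·1.648727 − (0.5192/3.5810)·1.310840 = 0.093729
denominator = 1 − 1.648727 = -0.648727
p = 0.093729 / -0.648727 = -0.1445

p = -0.1445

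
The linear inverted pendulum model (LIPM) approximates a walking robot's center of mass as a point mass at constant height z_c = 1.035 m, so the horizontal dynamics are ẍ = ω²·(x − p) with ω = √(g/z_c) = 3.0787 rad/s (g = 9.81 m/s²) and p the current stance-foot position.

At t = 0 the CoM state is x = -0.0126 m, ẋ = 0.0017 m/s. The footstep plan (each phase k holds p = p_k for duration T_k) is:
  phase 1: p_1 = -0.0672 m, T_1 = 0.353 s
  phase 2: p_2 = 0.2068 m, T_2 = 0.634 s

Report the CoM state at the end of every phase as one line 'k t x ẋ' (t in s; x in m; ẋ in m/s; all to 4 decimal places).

1 0.3530 0.0237 0.2236
2 0.9870 -0.2004 -1.1418

phase 1: p=-0.0672, T=0.353, ωT=1.086781, cosh=1.651008, sinh=1.313708; start (x,ẋ)=(-0.012600, 0.001700) → end (x,ẋ)=(0.023670, 0.223637)
phase 2: p=0.2068, T=0.634, ωT=1.951896, cosh=3.592015, sinh=3.450010; start (x,ẋ)=(0.023670, 0.223637) → end (x,ẋ)=(-0.200395, -1.141812)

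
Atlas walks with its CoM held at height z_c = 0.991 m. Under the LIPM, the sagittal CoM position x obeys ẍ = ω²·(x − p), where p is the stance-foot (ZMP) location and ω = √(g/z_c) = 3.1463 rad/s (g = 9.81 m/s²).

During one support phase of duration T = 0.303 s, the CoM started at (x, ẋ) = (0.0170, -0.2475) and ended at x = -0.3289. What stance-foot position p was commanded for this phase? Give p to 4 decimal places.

p = 0.5457

ωT = 3.1463·0.303 = 0.953329; cosh(ωT) = 1.489894, sinh(ωT) = 1.104438
x(T) = p + (x₀−p)·cosh(ωT) + (ẋ₀/ω)·sinh(ωT) ⇒ p·(1 − cosh) = x(T) − x₀·cosh − (ẋ₀/ω)·sinh
numerator   = -0.3289 − (0.0170)·1.489894 − (-0.2475/3.1463)·1.104438 = -0.267349
denominator = 1 − 1.489894 = -0.489894
p = -0.267349 / -0.489894 = 0.5457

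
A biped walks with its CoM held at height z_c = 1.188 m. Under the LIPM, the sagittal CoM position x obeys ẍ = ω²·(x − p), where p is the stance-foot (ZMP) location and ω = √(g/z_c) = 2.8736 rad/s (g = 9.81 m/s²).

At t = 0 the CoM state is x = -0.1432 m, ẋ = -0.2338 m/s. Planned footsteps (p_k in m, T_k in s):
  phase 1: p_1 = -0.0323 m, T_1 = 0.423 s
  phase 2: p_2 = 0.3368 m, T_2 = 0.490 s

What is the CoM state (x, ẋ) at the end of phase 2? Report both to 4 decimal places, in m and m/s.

phase 1: p=-0.0323, T=0.423, ωT=1.215533, cosh=1.834321, sinh=1.537769; start (x,ẋ)=(-0.143200, -0.233800) → end (x,ẋ)=(-0.360841, -0.918924)
phase 2: p=0.3368, T=0.490, ωT=1.408064, cosh=2.166325, sinh=1.921708; start (x,ẋ)=(-0.360841, -0.918924) → end (x,ẋ)=(-1.789044, -5.843217)

x = -1.7890, ẋ = -5.8432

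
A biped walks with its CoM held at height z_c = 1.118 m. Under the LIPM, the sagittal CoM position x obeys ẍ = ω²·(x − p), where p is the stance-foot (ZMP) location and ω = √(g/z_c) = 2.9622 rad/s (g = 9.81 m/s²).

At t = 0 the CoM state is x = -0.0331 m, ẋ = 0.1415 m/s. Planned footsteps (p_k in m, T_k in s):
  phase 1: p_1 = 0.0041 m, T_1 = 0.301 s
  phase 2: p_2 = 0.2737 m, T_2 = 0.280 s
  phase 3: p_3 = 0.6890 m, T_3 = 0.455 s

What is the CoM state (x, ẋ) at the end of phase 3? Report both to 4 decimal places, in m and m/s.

phase 1: p=0.0041, T=0.301, ωT=0.891622, cosh=1.424537, sinh=1.014546; start (x,ẋ)=(-0.033100, 0.141500) → end (x,ẋ)=(-0.000429, 0.089775)
phase 2: p=0.2737, T=0.280, ωT=0.829416, cosh=1.364142, sinh=0.927838; start (x,ẋ)=(-0.000429, 0.089775) → end (x,ẋ)=(-0.072131, -0.630962)
phase 3: p=0.6890, T=0.455, ωT=1.347801, cosh=2.054382, sinh=1.794571; start (x,ẋ)=(-0.072131, -0.630962) → end (x,ẋ)=(-1.256906, -5.342319)

x = -1.2569, ẋ = -5.3423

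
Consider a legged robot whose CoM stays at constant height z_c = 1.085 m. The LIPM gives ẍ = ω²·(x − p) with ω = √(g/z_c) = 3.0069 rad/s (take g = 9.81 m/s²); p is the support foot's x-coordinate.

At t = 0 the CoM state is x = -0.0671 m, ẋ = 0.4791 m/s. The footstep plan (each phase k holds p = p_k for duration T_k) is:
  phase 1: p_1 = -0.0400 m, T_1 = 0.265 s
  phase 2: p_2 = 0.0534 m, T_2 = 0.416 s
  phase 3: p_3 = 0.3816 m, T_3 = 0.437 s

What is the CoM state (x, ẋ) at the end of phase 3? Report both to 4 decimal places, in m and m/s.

x = 1.0197, ẋ = 2.2249

phase 1: p=-0.0400, T=0.265, ωT=0.796829, cosh=1.334625, sinh=0.883869; start (x,ẋ)=(-0.067100, 0.479100) → end (x,ẋ)=(0.064662, 0.567395)
phase 2: p=0.0534, T=0.416, ωT=1.250870, cosh=1.889819, sinh=1.603563; start (x,ẋ)=(0.064662, 0.567395) → end (x,ẋ)=(0.377271, 1.126575)
phase 3: p=0.3816, T=0.437, ωT=1.314015, cosh=1.994912, sinh=1.726173; start (x,ẋ)=(0.377271, 1.126575) → end (x,ẋ)=(1.019698, 2.224948)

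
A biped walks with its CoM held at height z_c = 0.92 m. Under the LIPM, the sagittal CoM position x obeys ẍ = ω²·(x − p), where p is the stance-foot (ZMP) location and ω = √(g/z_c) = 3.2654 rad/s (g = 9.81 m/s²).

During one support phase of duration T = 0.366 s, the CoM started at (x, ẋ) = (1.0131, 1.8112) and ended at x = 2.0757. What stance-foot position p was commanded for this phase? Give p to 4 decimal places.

ωT = 3.2654·0.366 = 1.195136; cosh(ωT) = 1.803336, sinh(ωT) = 1.500673
x(T) = p + (x₀−p)·cosh(ωT) + (ẋ₀/ω)·sinh(ωT) ⇒ p·(1 − cosh) = x(T) − x₀·cosh − (ẋ₀/ω)·sinh
numerator   = 2.0757 − (1.0131)·1.803336 − (1.8112/3.2654)·1.500673 = -0.583629
denominator = 1 − 1.803336 = -0.803336
p = -0.583629 / -0.803336 = 0.7265

p = 0.7265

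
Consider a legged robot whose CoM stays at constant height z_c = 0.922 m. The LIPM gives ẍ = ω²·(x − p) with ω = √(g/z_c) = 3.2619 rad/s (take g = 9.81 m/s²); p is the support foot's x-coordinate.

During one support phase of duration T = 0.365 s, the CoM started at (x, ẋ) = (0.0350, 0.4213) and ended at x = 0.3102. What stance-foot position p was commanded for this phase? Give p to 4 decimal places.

p = -0.0685

ωT = 3.2619·0.365 = 1.190593; cosh(ωT) = 1.796537, sinh(ωT) = 1.492496
x(T) = p + (x₀−p)·cosh(ωT) + (ẋ₀/ω)·sinh(ωT) ⇒ p·(1 − cosh) = x(T) − x₀·cosh − (ẋ₀/ω)·sinh
numerator   = 0.3102 − (0.0350)·1.796537 − (0.4213/3.2619)·1.492496 = 0.054554
denominator = 1 − 1.796537 = -0.796537
p = 0.054554 / -0.796537 = -0.0685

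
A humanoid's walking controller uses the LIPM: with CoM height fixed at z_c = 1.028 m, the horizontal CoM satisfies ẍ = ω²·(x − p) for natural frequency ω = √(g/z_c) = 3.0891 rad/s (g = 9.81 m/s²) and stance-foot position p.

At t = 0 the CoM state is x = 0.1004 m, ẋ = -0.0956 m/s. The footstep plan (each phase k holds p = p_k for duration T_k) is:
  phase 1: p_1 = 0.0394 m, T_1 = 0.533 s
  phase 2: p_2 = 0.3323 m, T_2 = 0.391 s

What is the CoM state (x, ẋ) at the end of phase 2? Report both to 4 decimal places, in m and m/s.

x = 0.0620, ẋ = -0.5809

phase 1: p=0.0394, T=0.533, ωT=1.646490, cosh=2.690731, sinh=2.498006; start (x,ẋ)=(0.100400, -0.095600) → end (x,ẋ)=(0.126227, 0.213478)
phase 2: p=0.3323, T=0.391, ωT=1.207838, cosh=1.822543, sinh=1.523700; start (x,ẋ)=(0.126227, 0.213478) → end (x,ẋ)=(0.062022, -0.580882)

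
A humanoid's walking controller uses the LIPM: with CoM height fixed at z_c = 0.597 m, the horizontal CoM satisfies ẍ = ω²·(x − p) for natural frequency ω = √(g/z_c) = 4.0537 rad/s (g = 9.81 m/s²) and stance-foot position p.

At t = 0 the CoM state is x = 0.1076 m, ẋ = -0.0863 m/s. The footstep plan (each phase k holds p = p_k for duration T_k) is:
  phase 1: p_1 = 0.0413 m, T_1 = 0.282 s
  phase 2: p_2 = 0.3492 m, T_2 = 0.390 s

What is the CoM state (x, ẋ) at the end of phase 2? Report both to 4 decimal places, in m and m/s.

phase 1: p=0.0413, T=0.282, ωT=1.143143, cosh=1.727714, sinh=1.408899; start (x,ẋ)=(0.107600, -0.086300) → end (x,ẋ)=(0.125853, 0.229554)
phase 2: p=0.3492, T=0.390, ωT=1.580943, cosh=2.532659, sinh=2.326878; start (x,ẋ)=(0.125853, 0.229554) → end (x,ẋ)=(-0.084694, -1.525329)

x = -0.0847, ẋ = -1.5253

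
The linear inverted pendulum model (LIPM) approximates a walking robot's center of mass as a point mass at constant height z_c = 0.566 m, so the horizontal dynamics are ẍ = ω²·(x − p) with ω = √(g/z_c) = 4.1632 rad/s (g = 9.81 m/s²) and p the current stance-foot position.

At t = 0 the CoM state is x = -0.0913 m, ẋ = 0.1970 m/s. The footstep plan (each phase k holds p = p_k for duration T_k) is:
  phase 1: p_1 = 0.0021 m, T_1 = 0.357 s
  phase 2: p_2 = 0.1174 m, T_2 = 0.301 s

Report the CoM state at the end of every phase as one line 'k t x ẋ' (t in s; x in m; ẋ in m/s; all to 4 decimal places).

1 0.3570 -0.1157 -0.3578
2 0.6580 -0.4621 -2.2375

phase 1: p=0.0021, T=0.357, ωT=1.486262, cosh=2.323379, sinh=2.097163; start (x,ẋ)=(-0.091300, 0.197000) → end (x,ẋ)=(-0.115667, -0.357761)
phase 2: p=0.1174, T=0.301, ωT=1.253123, cosh=1.893436, sinh=1.607825; start (x,ẋ)=(-0.115667, -0.357761) → end (x,ẋ)=(-0.462065, -2.237479)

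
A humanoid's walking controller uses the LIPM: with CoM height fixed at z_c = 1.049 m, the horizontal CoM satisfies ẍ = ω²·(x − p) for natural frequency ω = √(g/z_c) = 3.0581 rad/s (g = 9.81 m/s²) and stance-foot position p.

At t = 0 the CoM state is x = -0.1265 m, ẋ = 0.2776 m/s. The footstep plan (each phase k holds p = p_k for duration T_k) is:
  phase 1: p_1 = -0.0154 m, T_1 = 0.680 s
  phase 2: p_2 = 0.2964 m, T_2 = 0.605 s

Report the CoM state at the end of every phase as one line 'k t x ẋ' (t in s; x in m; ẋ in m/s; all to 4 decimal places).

1 0.6800 -0.1093 -0.2101
2 1.2850 -1.2389 -4.5331

phase 1: p=-0.0154, T=0.680, ωT=2.079508, cosh=4.062762, sinh=3.937770; start (x,ẋ)=(-0.126500, 0.277600) → end (x,ẋ)=(-0.109321, -0.210054)
phase 2: p=0.2964, T=0.605, ωT=1.850151, cosh=3.258995, sinh=3.101782; start (x,ẋ)=(-0.109321, -0.210054) → end (x,ẋ)=(-1.238896, -4.533051)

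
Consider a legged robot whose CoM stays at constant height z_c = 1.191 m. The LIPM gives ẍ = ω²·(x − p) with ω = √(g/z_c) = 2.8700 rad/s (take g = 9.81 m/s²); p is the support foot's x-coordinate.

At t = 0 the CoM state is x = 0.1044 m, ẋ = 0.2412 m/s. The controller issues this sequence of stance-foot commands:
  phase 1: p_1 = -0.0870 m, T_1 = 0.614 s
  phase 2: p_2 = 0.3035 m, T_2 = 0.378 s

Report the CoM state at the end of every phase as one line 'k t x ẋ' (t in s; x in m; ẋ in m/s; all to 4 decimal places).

phase 1: p=-0.0870, T=0.614, ωT=1.762180, cosh=2.998396, sinh=2.826726; start (x,ẋ)=(0.104400, 0.241200) → end (x,ẋ)=(0.724456, 2.275985)
phase 2: p=0.3035, T=0.378, ωT=1.084860, cosh=1.648487, sinh=1.310538; start (x,ẋ)=(0.724456, 2.275985) → end (x,ẋ)=(2.036732, 5.335251)

1 0.6140 0.7245 2.2760
2 0.9920 2.0367 5.3353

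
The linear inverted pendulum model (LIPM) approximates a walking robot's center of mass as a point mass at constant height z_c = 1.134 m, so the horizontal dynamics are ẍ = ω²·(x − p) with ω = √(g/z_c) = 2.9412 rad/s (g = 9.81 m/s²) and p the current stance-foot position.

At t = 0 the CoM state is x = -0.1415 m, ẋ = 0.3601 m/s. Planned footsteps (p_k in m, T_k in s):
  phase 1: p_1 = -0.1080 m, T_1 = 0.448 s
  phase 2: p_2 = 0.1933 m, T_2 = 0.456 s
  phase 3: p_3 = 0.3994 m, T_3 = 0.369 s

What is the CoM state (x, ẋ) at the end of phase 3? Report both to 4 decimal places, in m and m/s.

x = 0.2189, ẋ = -0.2370

phase 1: p=-0.1080, T=0.448, ωT=1.317658, cosh=2.001212, sinh=1.733451; start (x,ẋ)=(-0.141500, 0.360100) → end (x,ẋ)=(0.037191, 0.549839)
phase 2: p=0.1933, T=0.456, ωT=1.341187, cosh=2.042558, sinh=1.781023; start (x,ẋ)=(0.037191, 0.549839) → end (x,ẋ)=(0.207390, 0.305326)
phase 3: p=0.3994, T=0.369, ωT=1.085303, cosh=1.649068, sinh=1.311268; start (x,ẋ)=(0.207390, 0.305326) → end (x,ẋ)=(0.218885, -0.237024)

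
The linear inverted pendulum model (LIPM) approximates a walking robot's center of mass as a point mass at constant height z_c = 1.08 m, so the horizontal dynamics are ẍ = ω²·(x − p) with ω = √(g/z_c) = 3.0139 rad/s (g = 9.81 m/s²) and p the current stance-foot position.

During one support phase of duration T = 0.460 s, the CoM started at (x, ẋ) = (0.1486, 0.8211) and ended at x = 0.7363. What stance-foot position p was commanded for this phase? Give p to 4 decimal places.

ωT = 3.0139·0.460 = 1.386394; cosh(ωT) = 2.125187, sinh(ωT) = 1.875212
x(T) = p + (x₀−p)·cosh(ωT) + (ẋ₀/ω)·sinh(ωT) ⇒ p·(1 − cosh) = x(T) − x₀·cosh − (ẋ₀/ω)·sinh
numerator   = 0.7363 − (0.1486)·2.125187 − (0.8211/3.0139)·1.875212 = -0.090381
denominator = 1 − 2.125187 = -1.125187
p = -0.090381 / -1.125187 = 0.0803

p = 0.0803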